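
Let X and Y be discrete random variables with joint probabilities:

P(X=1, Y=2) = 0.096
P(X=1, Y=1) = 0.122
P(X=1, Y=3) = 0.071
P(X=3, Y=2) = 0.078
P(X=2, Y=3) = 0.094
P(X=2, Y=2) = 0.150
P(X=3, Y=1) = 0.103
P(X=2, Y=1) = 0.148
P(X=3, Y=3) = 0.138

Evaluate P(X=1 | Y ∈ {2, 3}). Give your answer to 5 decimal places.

0.26635

P(Y=2) = 0.096 + 0.150 + 0.078 = 0.324.
P(Y=3) = 0.071 + 0.094 + 0.138 = 0.303.
P(Y ∈ {2, 3}) = 0.324 + 0.303 = 0.627; P(X=1, Y ∈ {2, 3}) = 0.096 + 0.071 = 0.167.
P(X=1 | Y ∈ {2, 3}) = 0.167/0.627 = 0.26635.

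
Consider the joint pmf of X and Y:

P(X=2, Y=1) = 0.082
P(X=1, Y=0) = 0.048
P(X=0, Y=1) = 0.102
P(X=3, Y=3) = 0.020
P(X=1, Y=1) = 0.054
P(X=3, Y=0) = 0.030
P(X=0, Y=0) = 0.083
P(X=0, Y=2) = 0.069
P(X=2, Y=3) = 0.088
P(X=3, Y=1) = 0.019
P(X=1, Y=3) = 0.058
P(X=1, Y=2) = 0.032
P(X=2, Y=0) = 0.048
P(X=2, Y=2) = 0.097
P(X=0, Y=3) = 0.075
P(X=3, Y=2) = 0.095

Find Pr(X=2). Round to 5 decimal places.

P(X=2) = 0.048 + 0.082 + 0.097 + 0.088 = 0.315.

0.31500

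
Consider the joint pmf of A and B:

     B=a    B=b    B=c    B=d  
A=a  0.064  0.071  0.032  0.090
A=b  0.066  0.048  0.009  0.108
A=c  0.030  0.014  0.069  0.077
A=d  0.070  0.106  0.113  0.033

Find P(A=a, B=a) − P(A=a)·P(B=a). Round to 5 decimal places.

P(A=a) = 0.064 + 0.071 + 0.032 + 0.090 = 0.257.
P(B=a) = 0.064 + 0.066 + 0.030 + 0.070 = 0.230.
P(A=a, B=a) − P(A=a)P(B=a) = 0.064 − 0.257×0.230 = 0.00489.

0.00489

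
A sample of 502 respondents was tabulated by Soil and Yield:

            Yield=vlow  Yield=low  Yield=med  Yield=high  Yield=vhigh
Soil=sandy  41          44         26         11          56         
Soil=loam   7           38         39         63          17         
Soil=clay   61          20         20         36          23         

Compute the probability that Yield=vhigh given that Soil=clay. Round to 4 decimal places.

Total with Soil=clay: 61 + 20 + 20 + 36 + 23 = 160.
P(Yield=vhigh | Soil=clay) = 23/160 = 0.1438.

0.1438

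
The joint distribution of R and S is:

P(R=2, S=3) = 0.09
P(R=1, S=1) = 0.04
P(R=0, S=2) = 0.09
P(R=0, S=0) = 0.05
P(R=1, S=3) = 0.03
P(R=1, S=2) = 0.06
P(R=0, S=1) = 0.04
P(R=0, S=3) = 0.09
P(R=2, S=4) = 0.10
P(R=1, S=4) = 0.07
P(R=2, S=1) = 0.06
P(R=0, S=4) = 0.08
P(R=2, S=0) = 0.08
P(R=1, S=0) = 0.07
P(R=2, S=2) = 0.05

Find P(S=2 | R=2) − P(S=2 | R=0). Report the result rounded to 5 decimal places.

P(R=2) = 0.08 + 0.06 + 0.05 + 0.09 + 0.10 = 0.38; P(S=2 | R=2) = 0.05/0.38 = 0.131579.
P(R=0) = 0.05 + 0.04 + 0.09 + 0.09 + 0.08 = 0.35; P(S=2 | R=0) = 0.09/0.35 = 0.257143.
Difference = -0.12556.

-0.12556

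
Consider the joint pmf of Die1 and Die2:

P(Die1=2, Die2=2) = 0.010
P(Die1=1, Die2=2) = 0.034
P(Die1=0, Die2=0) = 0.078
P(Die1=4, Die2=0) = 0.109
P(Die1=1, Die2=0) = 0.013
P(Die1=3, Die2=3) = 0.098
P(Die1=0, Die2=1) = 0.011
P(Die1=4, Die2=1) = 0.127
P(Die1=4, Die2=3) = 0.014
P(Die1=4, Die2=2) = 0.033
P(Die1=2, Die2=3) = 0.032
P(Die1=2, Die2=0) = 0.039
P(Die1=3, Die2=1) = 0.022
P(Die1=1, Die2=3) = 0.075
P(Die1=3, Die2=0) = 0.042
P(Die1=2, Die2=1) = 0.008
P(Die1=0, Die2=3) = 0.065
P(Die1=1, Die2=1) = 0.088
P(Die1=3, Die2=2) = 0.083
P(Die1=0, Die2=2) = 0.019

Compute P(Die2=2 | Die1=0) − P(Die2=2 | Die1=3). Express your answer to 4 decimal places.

P(Die1=0) = 0.078 + 0.011 + 0.019 + 0.065 = 0.173; P(Die2=2 | Die1=0) = 0.019/0.173 = 0.10983.
P(Die1=3) = 0.042 + 0.022 + 0.083 + 0.098 = 0.245; P(Die2=2 | Die1=3) = 0.083/0.245 = 0.33878.
Difference = -0.2289.

-0.2289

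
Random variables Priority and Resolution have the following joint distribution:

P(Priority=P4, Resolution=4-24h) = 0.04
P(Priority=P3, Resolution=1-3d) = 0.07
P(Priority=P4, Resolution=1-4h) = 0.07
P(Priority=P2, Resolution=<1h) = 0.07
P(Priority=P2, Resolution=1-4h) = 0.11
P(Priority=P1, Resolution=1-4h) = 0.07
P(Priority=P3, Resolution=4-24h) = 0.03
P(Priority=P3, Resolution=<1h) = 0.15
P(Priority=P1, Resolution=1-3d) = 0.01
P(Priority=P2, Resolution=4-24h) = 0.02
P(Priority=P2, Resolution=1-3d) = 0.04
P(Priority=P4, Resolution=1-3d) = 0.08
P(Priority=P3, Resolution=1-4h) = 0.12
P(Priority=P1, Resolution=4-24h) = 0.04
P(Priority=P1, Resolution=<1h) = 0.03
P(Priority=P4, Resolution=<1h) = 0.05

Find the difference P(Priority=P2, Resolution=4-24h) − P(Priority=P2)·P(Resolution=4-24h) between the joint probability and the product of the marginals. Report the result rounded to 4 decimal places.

-0.0112

P(Priority=P2) = 0.07 + 0.11 + 0.02 + 0.04 = 0.24.
P(Resolution=4-24h) = 0.04 + 0.02 + 0.03 + 0.04 = 0.13.
P(Priority=P2, Resolution=4-24h) − P(Priority=P2)P(Resolution=4-24h) = 0.02 − 0.24×0.13 = -0.0112.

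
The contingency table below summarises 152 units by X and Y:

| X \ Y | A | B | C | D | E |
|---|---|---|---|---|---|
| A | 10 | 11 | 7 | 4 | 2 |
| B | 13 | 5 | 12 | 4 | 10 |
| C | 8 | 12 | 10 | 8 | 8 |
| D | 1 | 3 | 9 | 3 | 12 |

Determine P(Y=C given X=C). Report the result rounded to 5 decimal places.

Total with X=C: 8 + 12 + 10 + 8 + 8 = 46.
P(Y=C | X=C) = 10/46 = 0.21739.

0.21739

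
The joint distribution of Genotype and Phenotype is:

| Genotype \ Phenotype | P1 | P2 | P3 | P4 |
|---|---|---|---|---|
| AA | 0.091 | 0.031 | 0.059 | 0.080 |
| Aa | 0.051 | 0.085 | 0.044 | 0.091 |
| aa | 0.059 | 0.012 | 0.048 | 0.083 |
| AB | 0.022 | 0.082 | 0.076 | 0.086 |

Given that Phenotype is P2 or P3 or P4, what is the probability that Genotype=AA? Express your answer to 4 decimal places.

0.2188

P(Phenotype=P2) = 0.031 + 0.085 + 0.012 + 0.082 = 0.210.
P(Phenotype=P3) = 0.059 + 0.044 + 0.048 + 0.076 = 0.227.
P(Phenotype=P4) = 0.080 + 0.091 + 0.083 + 0.086 = 0.340.
P(Phenotype ∈ {P2, P3, P4}) = 0.210 + 0.227 + 0.340 = 0.777; P(Genotype=AA, Phenotype ∈ {P2, P3, P4}) = 0.031 + 0.059 + 0.080 = 0.170.
P(Genotype=AA | Phenotype ∈ {P2, P3, P4}) = 0.170/0.777 = 0.2188.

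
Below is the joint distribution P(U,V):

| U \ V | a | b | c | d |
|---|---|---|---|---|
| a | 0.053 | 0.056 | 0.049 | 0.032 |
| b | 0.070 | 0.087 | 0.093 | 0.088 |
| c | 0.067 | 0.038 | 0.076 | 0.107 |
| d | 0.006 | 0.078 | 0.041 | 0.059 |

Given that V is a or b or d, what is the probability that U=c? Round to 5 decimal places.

0.28610

P(V=a) = 0.053 + 0.070 + 0.067 + 0.006 = 0.196.
P(V=b) = 0.056 + 0.087 + 0.038 + 0.078 = 0.259.
P(V=d) = 0.032 + 0.088 + 0.107 + 0.059 = 0.286.
P(V ∈ {a, b, d}) = 0.196 + 0.259 + 0.286 = 0.741; P(U=c, V ∈ {a, b, d}) = 0.067 + 0.038 + 0.107 = 0.212.
P(U=c | V ∈ {a, b, d}) = 0.212/0.741 = 0.28610.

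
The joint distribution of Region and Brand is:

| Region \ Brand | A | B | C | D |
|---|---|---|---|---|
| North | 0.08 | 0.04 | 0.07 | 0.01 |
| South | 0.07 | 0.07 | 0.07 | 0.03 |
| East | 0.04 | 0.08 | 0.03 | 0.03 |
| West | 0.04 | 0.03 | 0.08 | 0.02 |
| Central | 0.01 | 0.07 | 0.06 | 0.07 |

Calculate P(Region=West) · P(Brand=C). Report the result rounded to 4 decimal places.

P(Region=West) = 0.04 + 0.03 + 0.08 + 0.02 = 0.17.
P(Brand=C) = 0.07 + 0.07 + 0.03 + 0.08 + 0.06 = 0.31.
Product: 0.17 × 0.31 = 0.0527.

0.0527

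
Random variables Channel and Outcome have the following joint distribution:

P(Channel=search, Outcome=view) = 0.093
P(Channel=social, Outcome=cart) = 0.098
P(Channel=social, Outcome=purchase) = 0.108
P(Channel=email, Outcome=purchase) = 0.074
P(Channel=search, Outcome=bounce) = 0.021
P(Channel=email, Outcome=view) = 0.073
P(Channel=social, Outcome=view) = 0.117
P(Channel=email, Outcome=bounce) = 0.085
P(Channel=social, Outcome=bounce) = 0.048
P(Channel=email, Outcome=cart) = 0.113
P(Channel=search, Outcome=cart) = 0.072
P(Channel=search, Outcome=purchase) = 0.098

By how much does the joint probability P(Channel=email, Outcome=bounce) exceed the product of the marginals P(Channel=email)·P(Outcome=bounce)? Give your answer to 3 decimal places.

0.032

P(Channel=email) = 0.085 + 0.073 + 0.113 + 0.074 = 0.345.
P(Outcome=bounce) = 0.085 + 0.021 + 0.048 = 0.154.
P(Channel=email, Outcome=bounce) − P(Channel=email)P(Outcome=bounce) = 0.085 − 0.345×0.154 = 0.032.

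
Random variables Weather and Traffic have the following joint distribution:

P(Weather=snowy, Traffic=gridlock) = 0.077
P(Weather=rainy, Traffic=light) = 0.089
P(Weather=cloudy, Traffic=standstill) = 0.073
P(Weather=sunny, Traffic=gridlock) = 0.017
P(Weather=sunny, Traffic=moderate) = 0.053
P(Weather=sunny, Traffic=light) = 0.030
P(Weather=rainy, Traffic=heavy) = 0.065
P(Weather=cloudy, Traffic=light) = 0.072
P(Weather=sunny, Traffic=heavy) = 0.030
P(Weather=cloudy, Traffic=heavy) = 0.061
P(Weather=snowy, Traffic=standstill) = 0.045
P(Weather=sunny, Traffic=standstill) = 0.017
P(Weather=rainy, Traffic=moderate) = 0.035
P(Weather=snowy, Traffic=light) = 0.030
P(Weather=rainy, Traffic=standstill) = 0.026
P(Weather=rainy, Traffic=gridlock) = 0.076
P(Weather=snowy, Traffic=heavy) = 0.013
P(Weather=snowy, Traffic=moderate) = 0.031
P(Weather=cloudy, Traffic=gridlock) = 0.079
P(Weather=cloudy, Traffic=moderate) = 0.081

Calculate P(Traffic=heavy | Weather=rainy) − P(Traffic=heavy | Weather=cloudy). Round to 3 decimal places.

0.057

P(Weather=rainy) = 0.089 + 0.035 + 0.065 + 0.076 + 0.026 = 0.291; P(Traffic=heavy | Weather=rainy) = 0.065/0.291 = 0.2234.
P(Weather=cloudy) = 0.072 + 0.081 + 0.061 + 0.079 + 0.073 = 0.366; P(Traffic=heavy | Weather=cloudy) = 0.061/0.366 = 0.1667.
Difference = 0.057.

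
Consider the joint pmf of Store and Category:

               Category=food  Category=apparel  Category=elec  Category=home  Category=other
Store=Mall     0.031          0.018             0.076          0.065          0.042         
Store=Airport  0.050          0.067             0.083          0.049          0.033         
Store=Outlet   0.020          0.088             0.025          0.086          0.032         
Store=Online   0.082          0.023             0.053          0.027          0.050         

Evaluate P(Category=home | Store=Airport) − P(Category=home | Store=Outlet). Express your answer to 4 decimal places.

P(Store=Airport) = 0.050 + 0.067 + 0.083 + 0.049 + 0.033 = 0.282; P(Category=home | Store=Airport) = 0.049/0.282 = 0.17376.
P(Store=Outlet) = 0.020 + 0.088 + 0.025 + 0.086 + 0.032 = 0.251; P(Category=home | Store=Outlet) = 0.086/0.251 = 0.34263.
Difference = -0.1689.

-0.1689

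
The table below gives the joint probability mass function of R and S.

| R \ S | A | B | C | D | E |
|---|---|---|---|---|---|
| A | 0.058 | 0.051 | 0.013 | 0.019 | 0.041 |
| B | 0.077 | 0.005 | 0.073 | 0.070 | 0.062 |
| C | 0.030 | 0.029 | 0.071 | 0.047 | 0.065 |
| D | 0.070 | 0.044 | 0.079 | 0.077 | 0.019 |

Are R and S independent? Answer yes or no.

P(R=D) = 0.289 and P(S=E) = 0.187, so their product is 0.05404, but P(R=D, S=E) = 0.019. Since these differ, R and S are not independent.

no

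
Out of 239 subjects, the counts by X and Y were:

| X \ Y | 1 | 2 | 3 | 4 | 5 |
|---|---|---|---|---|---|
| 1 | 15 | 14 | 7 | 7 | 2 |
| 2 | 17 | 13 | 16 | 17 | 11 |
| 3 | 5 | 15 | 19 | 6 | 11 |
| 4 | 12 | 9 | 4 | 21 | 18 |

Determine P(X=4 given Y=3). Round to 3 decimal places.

0.087

Total with Y=3: 7 + 16 + 19 + 4 = 46.
P(X=4 | Y=3) = 4/46 = 0.087.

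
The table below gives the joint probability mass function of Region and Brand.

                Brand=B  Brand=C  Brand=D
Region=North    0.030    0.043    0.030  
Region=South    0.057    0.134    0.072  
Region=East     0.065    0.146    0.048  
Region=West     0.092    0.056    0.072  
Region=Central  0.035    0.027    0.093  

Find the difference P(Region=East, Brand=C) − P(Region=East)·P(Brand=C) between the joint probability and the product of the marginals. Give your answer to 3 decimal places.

0.041

P(Region=East) = 0.065 + 0.146 + 0.048 = 0.259.
P(Brand=C) = 0.043 + 0.134 + 0.146 + 0.056 + 0.027 = 0.406.
P(Region=East, Brand=C) − P(Region=East)P(Brand=C) = 0.146 − 0.259×0.406 = 0.041.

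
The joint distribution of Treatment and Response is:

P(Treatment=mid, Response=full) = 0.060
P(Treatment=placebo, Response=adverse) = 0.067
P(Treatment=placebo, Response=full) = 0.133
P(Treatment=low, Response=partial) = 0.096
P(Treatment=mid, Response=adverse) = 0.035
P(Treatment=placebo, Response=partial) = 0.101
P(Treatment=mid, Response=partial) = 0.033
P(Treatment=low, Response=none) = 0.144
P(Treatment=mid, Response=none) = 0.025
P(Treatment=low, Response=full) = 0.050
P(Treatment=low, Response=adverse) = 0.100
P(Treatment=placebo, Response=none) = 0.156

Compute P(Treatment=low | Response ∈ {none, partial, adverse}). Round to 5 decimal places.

P(Response=none) = 0.156 + 0.144 + 0.025 = 0.325.
P(Response=partial) = 0.101 + 0.096 + 0.033 = 0.230.
P(Response=adverse) = 0.067 + 0.100 + 0.035 = 0.202.
P(Response ∈ {none, partial, adverse}) = 0.325 + 0.230 + 0.202 = 0.757; P(Treatment=low, Response ∈ {none, partial, adverse}) = 0.144 + 0.096 + 0.100 = 0.340.
P(Treatment=low | Response ∈ {none, partial, adverse}) = 0.340/0.757 = 0.44914.

0.44914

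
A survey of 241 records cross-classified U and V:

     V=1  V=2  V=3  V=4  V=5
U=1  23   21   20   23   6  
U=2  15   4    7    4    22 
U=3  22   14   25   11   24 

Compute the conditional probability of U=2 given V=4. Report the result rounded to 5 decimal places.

0.10526

Total with V=4: 23 + 4 + 11 = 38.
P(U=2 | V=4) = 4/38 = 0.10526.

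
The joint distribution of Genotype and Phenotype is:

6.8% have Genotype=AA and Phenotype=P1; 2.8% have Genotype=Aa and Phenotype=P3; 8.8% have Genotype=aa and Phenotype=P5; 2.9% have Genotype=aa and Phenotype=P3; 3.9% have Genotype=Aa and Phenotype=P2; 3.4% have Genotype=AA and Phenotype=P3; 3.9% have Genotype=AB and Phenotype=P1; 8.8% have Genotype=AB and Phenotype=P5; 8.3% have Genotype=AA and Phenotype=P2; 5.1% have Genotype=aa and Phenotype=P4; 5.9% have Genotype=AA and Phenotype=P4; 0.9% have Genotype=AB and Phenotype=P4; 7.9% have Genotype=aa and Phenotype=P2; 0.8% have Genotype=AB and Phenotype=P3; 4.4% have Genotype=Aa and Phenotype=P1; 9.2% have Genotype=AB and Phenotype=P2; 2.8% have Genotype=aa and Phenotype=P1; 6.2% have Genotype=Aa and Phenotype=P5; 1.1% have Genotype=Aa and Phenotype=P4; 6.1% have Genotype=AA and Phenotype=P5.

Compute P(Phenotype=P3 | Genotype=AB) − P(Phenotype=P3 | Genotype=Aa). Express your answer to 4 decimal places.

-0.1183

P(Genotype=AB) = 0.039 + 0.092 + 0.008 + 0.009 + 0.088 = 0.236; P(Phenotype=P3 | Genotype=AB) = 0.008/0.236 = 0.03390.
P(Genotype=Aa) = 0.044 + 0.039 + 0.028 + 0.011 + 0.062 = 0.184; P(Phenotype=P3 | Genotype=Aa) = 0.028/0.184 = 0.15217.
Difference = -0.1183.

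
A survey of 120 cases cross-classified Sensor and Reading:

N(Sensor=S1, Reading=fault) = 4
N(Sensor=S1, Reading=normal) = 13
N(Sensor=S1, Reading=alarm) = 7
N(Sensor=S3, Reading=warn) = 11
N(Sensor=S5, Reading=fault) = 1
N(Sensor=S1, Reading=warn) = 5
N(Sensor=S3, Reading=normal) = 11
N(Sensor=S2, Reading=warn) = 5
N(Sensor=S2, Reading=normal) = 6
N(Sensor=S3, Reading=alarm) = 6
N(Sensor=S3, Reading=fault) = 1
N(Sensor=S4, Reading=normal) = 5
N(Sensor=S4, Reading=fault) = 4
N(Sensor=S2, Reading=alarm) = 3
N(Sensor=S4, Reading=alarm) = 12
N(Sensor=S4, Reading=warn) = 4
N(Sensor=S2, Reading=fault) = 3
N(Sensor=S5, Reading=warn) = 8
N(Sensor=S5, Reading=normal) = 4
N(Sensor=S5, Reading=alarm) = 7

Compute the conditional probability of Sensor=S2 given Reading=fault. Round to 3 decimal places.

0.231

Total with Reading=fault: 4 + 3 + 1 + 4 + 1 = 13.
P(Sensor=S2 | Reading=fault) = 3/13 = 0.231.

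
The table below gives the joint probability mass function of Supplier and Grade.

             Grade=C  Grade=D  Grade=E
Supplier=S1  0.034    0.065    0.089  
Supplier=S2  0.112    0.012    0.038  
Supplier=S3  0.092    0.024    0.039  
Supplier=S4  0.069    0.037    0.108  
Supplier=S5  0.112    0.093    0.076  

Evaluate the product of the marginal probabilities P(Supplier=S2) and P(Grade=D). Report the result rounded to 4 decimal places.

0.0374

P(Supplier=S2) = 0.112 + 0.012 + 0.038 = 0.162.
P(Grade=D) = 0.065 + 0.012 + 0.024 + 0.037 + 0.093 = 0.231.
Product: 0.162 × 0.231 = 0.0374.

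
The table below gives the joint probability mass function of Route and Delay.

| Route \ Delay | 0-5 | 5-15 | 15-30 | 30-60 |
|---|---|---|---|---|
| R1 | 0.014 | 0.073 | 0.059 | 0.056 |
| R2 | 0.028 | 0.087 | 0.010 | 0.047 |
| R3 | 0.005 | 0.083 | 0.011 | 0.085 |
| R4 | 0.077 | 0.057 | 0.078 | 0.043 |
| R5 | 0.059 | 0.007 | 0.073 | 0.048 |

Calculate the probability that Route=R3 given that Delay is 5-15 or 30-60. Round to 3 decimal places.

0.287

P(Delay=5-15) = 0.073 + 0.087 + 0.083 + 0.057 + 0.007 = 0.307.
P(Delay=30-60) = 0.056 + 0.047 + 0.085 + 0.043 + 0.048 = 0.279.
P(Delay ∈ {5-15, 30-60}) = 0.307 + 0.279 = 0.586; P(Route=R3, Delay ∈ {5-15, 30-60}) = 0.083 + 0.085 = 0.168.
P(Route=R3 | Delay ∈ {5-15, 30-60}) = 0.168/0.586 = 0.287.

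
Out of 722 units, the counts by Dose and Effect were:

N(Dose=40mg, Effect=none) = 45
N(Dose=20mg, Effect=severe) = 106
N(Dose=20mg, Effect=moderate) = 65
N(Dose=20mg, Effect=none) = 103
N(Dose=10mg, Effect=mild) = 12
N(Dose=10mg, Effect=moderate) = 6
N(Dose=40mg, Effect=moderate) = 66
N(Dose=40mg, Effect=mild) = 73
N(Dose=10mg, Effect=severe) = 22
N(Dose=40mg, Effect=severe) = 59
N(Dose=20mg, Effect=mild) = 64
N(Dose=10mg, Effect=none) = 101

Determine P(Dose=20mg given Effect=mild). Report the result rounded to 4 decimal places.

Total with Effect=mild: 12 + 64 + 73 = 149.
P(Dose=20mg | Effect=mild) = 64/149 = 0.4295.

0.4295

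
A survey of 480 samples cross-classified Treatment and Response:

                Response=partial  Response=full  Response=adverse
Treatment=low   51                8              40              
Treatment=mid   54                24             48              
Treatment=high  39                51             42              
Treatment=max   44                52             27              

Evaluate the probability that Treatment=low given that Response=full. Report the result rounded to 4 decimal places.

0.0593

Total with Response=full: 8 + 24 + 51 + 52 = 135.
P(Treatment=low | Response=full) = 8/135 = 0.0593.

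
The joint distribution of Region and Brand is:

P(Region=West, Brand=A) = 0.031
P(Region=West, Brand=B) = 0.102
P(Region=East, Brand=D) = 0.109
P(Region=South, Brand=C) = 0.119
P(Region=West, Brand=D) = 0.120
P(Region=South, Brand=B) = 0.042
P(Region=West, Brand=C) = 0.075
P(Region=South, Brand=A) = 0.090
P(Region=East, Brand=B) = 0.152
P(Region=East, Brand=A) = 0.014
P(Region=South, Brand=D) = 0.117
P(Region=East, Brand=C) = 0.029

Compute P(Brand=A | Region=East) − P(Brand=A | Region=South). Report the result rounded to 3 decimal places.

P(Region=East) = 0.014 + 0.152 + 0.029 + 0.109 = 0.304; P(Brand=A | Region=East) = 0.014/0.304 = 0.0461.
P(Region=South) = 0.090 + 0.042 + 0.119 + 0.117 = 0.368; P(Brand=A | Region=South) = 0.090/0.368 = 0.2446.
Difference = -0.199.

-0.199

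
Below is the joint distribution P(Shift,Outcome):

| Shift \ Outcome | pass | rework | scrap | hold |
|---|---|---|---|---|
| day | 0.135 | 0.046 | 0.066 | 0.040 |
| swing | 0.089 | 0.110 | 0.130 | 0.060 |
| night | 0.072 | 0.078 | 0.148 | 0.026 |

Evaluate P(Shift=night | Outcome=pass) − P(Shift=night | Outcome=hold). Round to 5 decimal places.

P(Outcome=pass) = 0.135 + 0.089 + 0.072 = 0.296; P(Shift=night | Outcome=pass) = 0.072/0.296 = 0.243243.
P(Outcome=hold) = 0.040 + 0.060 + 0.026 = 0.126; P(Shift=night | Outcome=hold) = 0.026/0.126 = 0.206349.
Difference = 0.03689.

0.03689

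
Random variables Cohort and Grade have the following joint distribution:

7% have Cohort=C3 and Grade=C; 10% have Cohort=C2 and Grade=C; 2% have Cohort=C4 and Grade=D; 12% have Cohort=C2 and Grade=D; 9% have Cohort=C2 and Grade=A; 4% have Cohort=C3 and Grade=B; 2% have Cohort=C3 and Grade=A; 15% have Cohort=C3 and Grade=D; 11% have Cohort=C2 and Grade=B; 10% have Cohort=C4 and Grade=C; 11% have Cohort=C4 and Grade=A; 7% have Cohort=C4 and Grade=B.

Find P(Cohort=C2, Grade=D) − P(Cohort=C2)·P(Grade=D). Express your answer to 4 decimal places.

-0.0018

P(Cohort=C2) = 0.09 + 0.11 + 0.10 + 0.12 = 0.42.
P(Grade=D) = 0.12 + 0.15 + 0.02 = 0.29.
P(Cohort=C2, Grade=D) − P(Cohort=C2)P(Grade=D) = 0.12 − 0.42×0.29 = -0.0018.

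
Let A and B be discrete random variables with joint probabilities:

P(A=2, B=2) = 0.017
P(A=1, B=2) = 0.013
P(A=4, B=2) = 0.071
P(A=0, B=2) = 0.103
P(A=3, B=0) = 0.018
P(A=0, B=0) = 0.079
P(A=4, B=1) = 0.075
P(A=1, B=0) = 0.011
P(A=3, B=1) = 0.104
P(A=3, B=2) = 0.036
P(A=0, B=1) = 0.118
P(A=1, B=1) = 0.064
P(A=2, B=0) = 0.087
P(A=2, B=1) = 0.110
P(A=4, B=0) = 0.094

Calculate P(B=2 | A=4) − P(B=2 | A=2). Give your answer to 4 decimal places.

P(A=4) = 0.094 + 0.075 + 0.071 = 0.240; P(B=2 | A=4) = 0.071/0.240 = 0.29583.
P(A=2) = 0.087 + 0.110 + 0.017 = 0.214; P(B=2 | A=2) = 0.017/0.214 = 0.07944.
Difference = 0.2164.

0.2164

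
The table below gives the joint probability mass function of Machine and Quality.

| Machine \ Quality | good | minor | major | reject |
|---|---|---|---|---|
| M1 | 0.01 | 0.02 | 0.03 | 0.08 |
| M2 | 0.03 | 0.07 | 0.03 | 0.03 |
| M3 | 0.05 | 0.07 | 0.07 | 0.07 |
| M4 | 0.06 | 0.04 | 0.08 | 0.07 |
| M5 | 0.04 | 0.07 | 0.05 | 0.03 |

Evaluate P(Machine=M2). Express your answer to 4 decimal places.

P(Machine=M2) = 0.03 + 0.07 + 0.03 + 0.03 = 0.16.

0.1600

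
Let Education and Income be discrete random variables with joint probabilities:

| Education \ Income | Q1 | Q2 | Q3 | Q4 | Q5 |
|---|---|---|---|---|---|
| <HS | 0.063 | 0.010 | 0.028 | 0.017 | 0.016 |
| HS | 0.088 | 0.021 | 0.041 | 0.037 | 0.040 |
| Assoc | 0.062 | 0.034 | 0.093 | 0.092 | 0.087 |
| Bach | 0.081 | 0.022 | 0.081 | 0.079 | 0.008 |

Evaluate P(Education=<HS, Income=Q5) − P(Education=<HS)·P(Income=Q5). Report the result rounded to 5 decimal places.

P(Education=<HS) = 0.063 + 0.010 + 0.028 + 0.017 + 0.016 = 0.134.
P(Income=Q5) = 0.016 + 0.040 + 0.087 + 0.008 = 0.151.
P(Education=<HS, Income=Q5) − P(Education=<HS)P(Income=Q5) = 0.016 − 0.134×0.151 = -0.00423.

-0.00423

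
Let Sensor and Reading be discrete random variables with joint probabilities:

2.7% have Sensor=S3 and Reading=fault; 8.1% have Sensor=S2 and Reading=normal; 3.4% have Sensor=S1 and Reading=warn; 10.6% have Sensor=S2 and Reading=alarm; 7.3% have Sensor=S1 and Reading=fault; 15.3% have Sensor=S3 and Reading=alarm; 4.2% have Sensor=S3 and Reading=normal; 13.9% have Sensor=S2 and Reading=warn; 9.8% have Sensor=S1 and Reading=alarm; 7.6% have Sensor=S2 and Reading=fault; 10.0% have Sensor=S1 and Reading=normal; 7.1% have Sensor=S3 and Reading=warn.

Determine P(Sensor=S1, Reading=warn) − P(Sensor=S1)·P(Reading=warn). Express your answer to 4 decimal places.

P(Sensor=S1) = 0.100 + 0.034 + 0.098 + 0.073 = 0.305.
P(Reading=warn) = 0.034 + 0.139 + 0.071 = 0.244.
P(Sensor=S1, Reading=warn) − P(Sensor=S1)P(Reading=warn) = 0.034 − 0.305×0.244 = -0.0404.

-0.0404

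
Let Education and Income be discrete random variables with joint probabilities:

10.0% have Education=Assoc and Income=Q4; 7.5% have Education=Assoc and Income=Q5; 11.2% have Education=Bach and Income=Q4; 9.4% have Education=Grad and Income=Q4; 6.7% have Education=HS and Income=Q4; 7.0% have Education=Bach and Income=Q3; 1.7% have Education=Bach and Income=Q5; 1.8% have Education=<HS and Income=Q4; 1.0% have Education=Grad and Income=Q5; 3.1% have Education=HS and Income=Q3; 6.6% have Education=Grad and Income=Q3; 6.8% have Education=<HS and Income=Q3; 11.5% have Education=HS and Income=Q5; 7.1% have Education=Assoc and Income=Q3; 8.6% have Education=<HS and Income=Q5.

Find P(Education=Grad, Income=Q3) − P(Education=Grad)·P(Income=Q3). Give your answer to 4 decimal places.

P(Education=Grad) = 0.066 + 0.094 + 0.010 = 0.170.
P(Income=Q3) = 0.068 + 0.031 + 0.071 + 0.070 + 0.066 = 0.306.
P(Education=Grad, Income=Q3) − P(Education=Grad)P(Income=Q3) = 0.066 − 0.170×0.306 = 0.0140.

0.0140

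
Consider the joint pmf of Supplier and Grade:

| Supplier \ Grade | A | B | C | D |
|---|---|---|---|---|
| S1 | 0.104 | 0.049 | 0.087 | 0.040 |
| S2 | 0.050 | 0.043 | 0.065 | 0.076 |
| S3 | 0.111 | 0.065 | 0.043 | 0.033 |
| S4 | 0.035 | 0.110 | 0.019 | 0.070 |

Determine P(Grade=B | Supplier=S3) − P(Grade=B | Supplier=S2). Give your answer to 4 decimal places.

0.0742

P(Supplier=S3) = 0.111 + 0.065 + 0.043 + 0.033 = 0.252; P(Grade=B | Supplier=S3) = 0.065/0.252 = 0.25794.
P(Supplier=S2) = 0.050 + 0.043 + 0.065 + 0.076 = 0.234; P(Grade=B | Supplier=S2) = 0.043/0.234 = 0.18376.
Difference = 0.0742.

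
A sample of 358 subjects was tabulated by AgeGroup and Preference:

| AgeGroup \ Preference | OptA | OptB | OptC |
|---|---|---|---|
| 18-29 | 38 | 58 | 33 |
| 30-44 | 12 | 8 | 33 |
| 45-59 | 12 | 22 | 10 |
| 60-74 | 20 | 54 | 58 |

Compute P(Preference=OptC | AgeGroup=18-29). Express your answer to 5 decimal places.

Total with AgeGroup=18-29: 38 + 58 + 33 = 129.
P(Preference=OptC | AgeGroup=18-29) = 33/129 = 0.25581.

0.25581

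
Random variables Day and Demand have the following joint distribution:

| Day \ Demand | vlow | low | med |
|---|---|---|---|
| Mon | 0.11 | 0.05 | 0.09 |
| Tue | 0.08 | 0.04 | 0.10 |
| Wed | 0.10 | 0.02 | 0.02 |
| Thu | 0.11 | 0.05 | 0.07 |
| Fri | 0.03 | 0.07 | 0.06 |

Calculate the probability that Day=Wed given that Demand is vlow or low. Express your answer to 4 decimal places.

0.1818

P(Demand=vlow) = 0.11 + 0.08 + 0.10 + 0.11 + 0.03 = 0.43.
P(Demand=low) = 0.05 + 0.04 + 0.02 + 0.05 + 0.07 = 0.23.
P(Demand ∈ {vlow, low}) = 0.43 + 0.23 = 0.66; P(Day=Wed, Demand ∈ {vlow, low}) = 0.10 + 0.02 = 0.12.
P(Day=Wed | Demand ∈ {vlow, low}) = 0.12/0.66 = 0.1818.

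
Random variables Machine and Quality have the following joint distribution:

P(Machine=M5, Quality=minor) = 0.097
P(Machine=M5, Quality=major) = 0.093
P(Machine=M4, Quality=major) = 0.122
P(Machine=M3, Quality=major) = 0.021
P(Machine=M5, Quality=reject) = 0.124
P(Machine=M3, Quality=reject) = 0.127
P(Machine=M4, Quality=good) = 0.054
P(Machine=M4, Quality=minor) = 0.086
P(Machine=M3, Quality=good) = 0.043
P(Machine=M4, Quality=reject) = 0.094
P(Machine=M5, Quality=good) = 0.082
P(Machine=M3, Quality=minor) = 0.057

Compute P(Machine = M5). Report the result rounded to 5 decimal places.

0.39600

P(Machine=M5) = 0.082 + 0.097 + 0.093 + 0.124 = 0.396.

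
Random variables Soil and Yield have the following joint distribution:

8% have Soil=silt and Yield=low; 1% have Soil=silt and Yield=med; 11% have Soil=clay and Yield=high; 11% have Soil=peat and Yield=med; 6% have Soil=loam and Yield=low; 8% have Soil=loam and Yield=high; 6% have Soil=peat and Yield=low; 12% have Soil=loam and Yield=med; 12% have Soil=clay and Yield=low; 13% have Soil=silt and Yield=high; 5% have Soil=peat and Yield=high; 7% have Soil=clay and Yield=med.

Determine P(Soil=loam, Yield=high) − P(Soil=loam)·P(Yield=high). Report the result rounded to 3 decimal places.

P(Soil=loam) = 0.06 + 0.12 + 0.08 = 0.26.
P(Yield=high) = 0.08 + 0.11 + 0.13 + 0.05 = 0.37.
P(Soil=loam, Yield=high) − P(Soil=loam)P(Yield=high) = 0.08 − 0.26×0.37 = -0.016.

-0.016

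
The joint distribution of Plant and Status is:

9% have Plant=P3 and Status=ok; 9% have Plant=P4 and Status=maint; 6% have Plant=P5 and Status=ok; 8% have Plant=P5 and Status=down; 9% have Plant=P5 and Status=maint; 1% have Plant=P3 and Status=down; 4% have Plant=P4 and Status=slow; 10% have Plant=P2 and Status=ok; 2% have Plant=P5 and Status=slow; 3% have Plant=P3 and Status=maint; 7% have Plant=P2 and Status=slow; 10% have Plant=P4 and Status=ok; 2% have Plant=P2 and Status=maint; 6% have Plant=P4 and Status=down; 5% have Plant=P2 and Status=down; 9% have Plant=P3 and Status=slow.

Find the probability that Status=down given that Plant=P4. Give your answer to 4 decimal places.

P(Plant=P4) = 0.10 + 0.04 + 0.06 + 0.09 = 0.29.
P(Status=down | Plant=P4) = 0.06/0.29 = 0.2069.

0.2069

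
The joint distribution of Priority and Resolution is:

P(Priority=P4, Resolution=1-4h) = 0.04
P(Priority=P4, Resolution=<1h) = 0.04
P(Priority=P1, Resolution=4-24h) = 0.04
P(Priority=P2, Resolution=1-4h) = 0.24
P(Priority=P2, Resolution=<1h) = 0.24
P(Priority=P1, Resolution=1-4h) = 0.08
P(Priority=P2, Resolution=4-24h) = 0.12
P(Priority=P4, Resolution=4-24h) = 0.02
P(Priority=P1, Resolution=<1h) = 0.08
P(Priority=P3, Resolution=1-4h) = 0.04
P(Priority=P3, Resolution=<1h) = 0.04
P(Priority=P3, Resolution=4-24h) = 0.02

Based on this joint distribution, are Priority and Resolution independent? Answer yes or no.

yes

Every cell satisfies P(Priority,Resolution) = P(Priority)·P(Resolution). For instance P(Priority=P2) = 0.60, P(Resolution=<1h) = 0.40, and 0.60×0.40 = 0.24 matches the joint entry. So Priority and Resolution are independent.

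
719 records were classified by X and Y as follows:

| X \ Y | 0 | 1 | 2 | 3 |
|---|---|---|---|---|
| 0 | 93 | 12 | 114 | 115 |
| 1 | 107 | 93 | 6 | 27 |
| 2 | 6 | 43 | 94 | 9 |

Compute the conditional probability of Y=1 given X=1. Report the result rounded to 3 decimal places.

0.399

Total with X=1: 107 + 93 + 6 + 27 = 233.
P(Y=1 | X=1) = 93/233 = 0.399.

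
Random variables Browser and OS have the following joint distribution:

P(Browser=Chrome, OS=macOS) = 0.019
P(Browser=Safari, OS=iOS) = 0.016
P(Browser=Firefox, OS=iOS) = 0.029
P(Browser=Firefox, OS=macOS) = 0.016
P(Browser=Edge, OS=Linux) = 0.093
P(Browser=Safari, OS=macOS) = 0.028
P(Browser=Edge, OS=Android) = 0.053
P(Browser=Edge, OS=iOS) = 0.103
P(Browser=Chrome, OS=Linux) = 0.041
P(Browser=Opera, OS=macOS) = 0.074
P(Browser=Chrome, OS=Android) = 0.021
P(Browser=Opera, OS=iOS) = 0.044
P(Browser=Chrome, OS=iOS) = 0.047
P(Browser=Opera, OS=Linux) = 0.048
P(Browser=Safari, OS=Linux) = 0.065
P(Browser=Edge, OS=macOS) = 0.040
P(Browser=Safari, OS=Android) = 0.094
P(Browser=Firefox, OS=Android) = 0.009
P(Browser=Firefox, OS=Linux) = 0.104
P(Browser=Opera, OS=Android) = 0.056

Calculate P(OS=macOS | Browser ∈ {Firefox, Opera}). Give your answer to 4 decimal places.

P(Browser=Firefox) = 0.016 + 0.104 + 0.029 + 0.009 = 0.158.
P(Browser=Opera) = 0.074 + 0.048 + 0.044 + 0.056 = 0.222.
P(Browser ∈ {Firefox, Opera}) = 0.158 + 0.222 = 0.380; P(OS=macOS, Browser ∈ {Firefox, Opera}) = 0.016 + 0.074 = 0.090.
P(OS=macOS | Browser ∈ {Firefox, Opera}) = 0.090/0.380 = 0.2368.

0.2368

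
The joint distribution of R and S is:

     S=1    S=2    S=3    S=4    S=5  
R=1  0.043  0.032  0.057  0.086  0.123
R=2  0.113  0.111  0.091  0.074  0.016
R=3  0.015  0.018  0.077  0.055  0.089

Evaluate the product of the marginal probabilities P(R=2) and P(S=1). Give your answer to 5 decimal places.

0.06926

P(R=2) = 0.113 + 0.111 + 0.091 + 0.074 + 0.016 = 0.405.
P(S=1) = 0.043 + 0.113 + 0.015 = 0.171.
Product: 0.405 × 0.171 = 0.06926.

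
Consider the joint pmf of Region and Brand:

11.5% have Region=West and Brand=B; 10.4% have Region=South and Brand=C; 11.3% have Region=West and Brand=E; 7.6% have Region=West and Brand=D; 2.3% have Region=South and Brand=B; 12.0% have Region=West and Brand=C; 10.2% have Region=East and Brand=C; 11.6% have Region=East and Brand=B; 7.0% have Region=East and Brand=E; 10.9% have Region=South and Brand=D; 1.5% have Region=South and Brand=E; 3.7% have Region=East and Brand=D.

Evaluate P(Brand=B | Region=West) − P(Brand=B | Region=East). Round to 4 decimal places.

-0.0857

P(Region=West) = 0.115 + 0.120 + 0.076 + 0.113 = 0.424; P(Brand=B | Region=West) = 0.115/0.424 = 0.27123.
P(Region=East) = 0.116 + 0.102 + 0.037 + 0.070 = 0.325; P(Brand=B | Region=East) = 0.116/0.325 = 0.35692.
Difference = -0.0857.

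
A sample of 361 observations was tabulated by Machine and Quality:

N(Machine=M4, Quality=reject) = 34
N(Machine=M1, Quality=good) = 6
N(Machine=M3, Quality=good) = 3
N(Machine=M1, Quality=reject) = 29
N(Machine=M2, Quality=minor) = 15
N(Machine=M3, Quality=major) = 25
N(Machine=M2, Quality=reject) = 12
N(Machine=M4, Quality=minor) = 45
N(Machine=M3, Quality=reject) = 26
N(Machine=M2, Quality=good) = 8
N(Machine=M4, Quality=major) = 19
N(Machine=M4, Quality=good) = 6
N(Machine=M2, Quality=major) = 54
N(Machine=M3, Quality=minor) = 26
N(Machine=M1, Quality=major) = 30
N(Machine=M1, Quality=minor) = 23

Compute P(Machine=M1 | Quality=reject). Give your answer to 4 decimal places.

Total with Quality=reject: 29 + 12 + 26 + 34 = 101.
P(Machine=M1 | Quality=reject) = 29/101 = 0.2871.

0.2871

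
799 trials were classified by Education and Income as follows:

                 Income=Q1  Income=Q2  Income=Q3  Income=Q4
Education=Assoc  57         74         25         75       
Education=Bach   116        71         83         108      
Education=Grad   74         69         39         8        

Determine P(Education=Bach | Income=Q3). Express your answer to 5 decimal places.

Total with Income=Q3: 25 + 83 + 39 = 147.
P(Education=Bach | Income=Q3) = 83/147 = 0.56463.

0.56463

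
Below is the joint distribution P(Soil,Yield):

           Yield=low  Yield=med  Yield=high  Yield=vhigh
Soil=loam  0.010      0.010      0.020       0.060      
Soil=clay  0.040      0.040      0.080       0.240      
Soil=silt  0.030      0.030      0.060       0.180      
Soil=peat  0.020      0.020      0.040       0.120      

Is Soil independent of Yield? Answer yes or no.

yes

Every cell satisfies P(Soil,Yield) = P(Soil)·P(Yield). For instance P(Soil=peat) = 0.200, P(Yield=med) = 0.100, and 0.200×0.100 = 0.020 matches the joint entry. So Soil and Yield are independent.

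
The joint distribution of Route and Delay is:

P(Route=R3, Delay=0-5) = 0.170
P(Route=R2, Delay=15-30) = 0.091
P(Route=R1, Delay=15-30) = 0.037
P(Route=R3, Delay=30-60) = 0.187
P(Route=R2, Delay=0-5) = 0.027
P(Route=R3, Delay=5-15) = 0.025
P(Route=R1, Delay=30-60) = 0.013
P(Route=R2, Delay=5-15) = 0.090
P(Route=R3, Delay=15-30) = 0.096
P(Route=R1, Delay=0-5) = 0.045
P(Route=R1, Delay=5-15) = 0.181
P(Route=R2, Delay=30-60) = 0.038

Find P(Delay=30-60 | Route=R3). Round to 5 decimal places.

P(Route=R3) = 0.170 + 0.025 + 0.096 + 0.187 = 0.478.
P(Delay=30-60 | Route=R3) = 0.187/0.478 = 0.39121.

0.39121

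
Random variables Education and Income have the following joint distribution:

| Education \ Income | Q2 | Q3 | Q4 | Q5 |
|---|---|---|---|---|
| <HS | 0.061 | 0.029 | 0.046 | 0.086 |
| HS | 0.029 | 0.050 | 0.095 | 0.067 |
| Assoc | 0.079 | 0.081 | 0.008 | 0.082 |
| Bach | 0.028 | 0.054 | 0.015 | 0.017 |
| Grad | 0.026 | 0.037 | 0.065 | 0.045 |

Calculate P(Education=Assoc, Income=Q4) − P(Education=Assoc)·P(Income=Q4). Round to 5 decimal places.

-0.04925

P(Education=Assoc) = 0.079 + 0.081 + 0.008 + 0.082 = 0.250.
P(Income=Q4) = 0.046 + 0.095 + 0.008 + 0.015 + 0.065 = 0.229.
P(Education=Assoc, Income=Q4) − P(Education=Assoc)P(Income=Q4) = 0.008 − 0.250×0.229 = -0.04925.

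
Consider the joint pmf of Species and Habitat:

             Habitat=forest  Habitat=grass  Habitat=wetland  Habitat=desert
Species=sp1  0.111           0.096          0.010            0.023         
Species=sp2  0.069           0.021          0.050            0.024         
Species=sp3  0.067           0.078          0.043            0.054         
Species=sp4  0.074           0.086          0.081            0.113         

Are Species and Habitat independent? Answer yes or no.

no

P(Species=sp4) = 0.354 and P(Habitat=forest) = 0.321, so their product is 0.11363, but P(Species=sp4, Habitat=forest) = 0.074. Since these differ, Species and Habitat are not independent.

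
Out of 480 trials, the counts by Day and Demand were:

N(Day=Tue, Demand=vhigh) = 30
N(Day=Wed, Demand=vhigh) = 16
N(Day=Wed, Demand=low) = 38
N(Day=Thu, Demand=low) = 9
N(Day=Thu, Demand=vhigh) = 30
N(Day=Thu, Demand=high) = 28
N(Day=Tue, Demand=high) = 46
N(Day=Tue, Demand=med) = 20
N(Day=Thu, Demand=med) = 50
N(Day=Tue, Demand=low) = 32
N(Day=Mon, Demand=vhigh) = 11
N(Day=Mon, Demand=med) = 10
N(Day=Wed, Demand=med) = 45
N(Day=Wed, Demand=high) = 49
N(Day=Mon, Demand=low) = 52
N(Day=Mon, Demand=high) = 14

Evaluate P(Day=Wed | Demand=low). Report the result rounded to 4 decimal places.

Total with Demand=low: 52 + 32 + 38 + 9 = 131.
P(Day=Wed | Demand=low) = 38/131 = 0.2901.

0.2901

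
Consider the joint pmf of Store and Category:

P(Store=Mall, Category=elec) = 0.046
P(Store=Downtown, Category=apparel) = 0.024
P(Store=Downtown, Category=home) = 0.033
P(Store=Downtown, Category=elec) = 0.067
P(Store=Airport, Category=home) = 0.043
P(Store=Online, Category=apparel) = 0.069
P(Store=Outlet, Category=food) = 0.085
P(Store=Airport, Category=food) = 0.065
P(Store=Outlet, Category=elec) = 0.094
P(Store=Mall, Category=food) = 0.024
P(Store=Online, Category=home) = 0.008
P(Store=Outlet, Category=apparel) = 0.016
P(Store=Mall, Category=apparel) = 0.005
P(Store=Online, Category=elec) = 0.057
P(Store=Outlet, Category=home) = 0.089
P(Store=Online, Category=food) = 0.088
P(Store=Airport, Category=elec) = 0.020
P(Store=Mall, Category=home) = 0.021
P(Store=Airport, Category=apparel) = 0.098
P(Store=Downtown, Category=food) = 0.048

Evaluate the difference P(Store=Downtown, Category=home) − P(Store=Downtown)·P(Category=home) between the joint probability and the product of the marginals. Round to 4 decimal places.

P(Store=Downtown) = 0.048 + 0.024 + 0.067 + 0.033 = 0.172.
P(Category=home) = 0.033 + 0.021 + 0.043 + 0.089 + 0.008 = 0.194.
P(Store=Downtown, Category=home) − P(Store=Downtown)P(Category=home) = 0.033 − 0.172×0.194 = -0.0004.

-0.0004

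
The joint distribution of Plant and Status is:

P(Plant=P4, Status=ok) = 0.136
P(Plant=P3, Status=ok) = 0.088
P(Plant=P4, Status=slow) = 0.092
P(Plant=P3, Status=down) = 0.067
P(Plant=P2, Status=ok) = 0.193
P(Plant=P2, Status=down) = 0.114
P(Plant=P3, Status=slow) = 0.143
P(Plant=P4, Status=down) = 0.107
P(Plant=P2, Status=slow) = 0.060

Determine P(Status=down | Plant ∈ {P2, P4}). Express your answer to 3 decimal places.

P(Plant=P2) = 0.193 + 0.060 + 0.114 = 0.367.
P(Plant=P4) = 0.136 + 0.092 + 0.107 = 0.335.
P(Plant ∈ {P2, P4}) = 0.367 + 0.335 = 0.702; P(Status=down, Plant ∈ {P2, P4}) = 0.114 + 0.107 = 0.221.
P(Status=down | Plant ∈ {P2, P4}) = 0.221/0.702 = 0.315.

0.315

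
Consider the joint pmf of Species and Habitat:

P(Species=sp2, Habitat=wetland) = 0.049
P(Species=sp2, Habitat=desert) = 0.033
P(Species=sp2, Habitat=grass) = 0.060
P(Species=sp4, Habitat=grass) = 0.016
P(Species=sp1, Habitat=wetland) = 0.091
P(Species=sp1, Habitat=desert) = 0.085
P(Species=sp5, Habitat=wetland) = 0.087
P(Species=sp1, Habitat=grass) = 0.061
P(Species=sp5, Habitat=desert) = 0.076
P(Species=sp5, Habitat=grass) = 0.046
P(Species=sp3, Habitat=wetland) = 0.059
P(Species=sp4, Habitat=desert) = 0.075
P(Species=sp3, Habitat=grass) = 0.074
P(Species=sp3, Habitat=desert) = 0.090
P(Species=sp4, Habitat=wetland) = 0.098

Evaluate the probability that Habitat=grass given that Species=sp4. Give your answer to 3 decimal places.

0.085

P(Species=sp4) = 0.016 + 0.098 + 0.075 = 0.189.
P(Habitat=grass | Species=sp4) = 0.016/0.189 = 0.085.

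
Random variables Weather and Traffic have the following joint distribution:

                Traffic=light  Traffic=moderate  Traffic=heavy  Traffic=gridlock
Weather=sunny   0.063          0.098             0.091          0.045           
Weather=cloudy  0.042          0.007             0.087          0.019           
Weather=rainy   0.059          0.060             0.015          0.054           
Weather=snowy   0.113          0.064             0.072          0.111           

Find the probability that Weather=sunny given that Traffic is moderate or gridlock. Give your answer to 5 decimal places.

P(Traffic=moderate) = 0.098 + 0.007 + 0.060 + 0.064 = 0.229.
P(Traffic=gridlock) = 0.045 + 0.019 + 0.054 + 0.111 = 0.229.
P(Traffic ∈ {moderate, gridlock}) = 0.229 + 0.229 = 0.458; P(Weather=sunny, Traffic ∈ {moderate, gridlock}) = 0.098 + 0.045 = 0.143.
P(Weather=sunny | Traffic ∈ {moderate, gridlock}) = 0.143/0.458 = 0.31223.

0.31223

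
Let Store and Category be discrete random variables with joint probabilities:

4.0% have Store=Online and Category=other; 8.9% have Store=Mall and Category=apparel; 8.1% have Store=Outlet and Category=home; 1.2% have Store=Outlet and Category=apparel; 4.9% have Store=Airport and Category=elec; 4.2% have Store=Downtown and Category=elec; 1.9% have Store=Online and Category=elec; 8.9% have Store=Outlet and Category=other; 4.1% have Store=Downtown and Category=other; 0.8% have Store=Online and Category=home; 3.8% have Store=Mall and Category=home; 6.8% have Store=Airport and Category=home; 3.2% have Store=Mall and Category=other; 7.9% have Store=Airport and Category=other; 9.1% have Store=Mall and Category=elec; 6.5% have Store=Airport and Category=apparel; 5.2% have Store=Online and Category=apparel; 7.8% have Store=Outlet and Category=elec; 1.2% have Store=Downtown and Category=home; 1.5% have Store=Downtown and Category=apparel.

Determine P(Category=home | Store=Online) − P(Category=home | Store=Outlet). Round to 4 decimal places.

P(Store=Online) = 0.052 + 0.019 + 0.008 + 0.040 = 0.119; P(Category=home | Store=Online) = 0.008/0.119 = 0.06723.
P(Store=Outlet) = 0.012 + 0.078 + 0.081 + 0.089 = 0.260; P(Category=home | Store=Outlet) = 0.081/0.260 = 0.31154.
Difference = -0.2443.

-0.2443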